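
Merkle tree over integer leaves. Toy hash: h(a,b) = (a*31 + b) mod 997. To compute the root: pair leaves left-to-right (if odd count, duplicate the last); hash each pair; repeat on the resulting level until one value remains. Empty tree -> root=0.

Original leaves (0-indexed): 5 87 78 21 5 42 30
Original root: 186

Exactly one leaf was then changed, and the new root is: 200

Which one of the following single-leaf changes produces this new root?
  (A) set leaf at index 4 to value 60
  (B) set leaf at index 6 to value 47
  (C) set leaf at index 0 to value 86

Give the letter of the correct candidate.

Original leaves: [5, 87, 78, 21, 5, 42, 30]
Target new root: 200
Try each candidate change and compute the resulting root:
Candidate A: set leaf[4] = 60 -> leaves = [5, 87, 78, 21, 60, 42, 30]
  L0: [5, 87, 78, 21, 60, 42, 30]
  L1: h(5,87)=(5*31+87)%997=242 h(78,21)=(78*31+21)%997=445 h(60,42)=(60*31+42)%997=905 h(30,30)=(30*31+30)%997=960 -> [242, 445, 905, 960]
  L2: h(242,445)=(242*31+445)%997=968 h(905,960)=(905*31+960)%997=102 -> [968, 102]
  L3: h(968,102)=(968*31+102)%997=200 -> [200]
  root = 200 == target 200  ** MATCH **
Candidate B: set leaf[6] = 47 -> leaves = [5, 87, 78, 21, 5, 42, 47]
  L0: [5, 87, 78, 21, 5, 42, 47]
  L1: h(5,87)=(5*31+87)%997=242 h(78,21)=(78*31+21)%997=445 h(5,42)=(5*31+42)%997=197 h(47,47)=(47*31+47)%997=507 -> [242, 445, 197, 507]
  L2: h(242,445)=(242*31+445)%997=968 h(197,507)=(197*31+507)%997=632 -> [968, 632]
  L3: h(968,632)=(968*31+632)%997=730 -> [730]
  root = 730 != target 200
Candidate C: set leaf[0] = 86 -> leaves = [86, 87, 78, 21, 5, 42, 30]
  L0: [86, 87, 78, 21, 5, 42, 30]
  L1: h(86,87)=(86*31+87)%997=759 h(78,21)=(78*31+21)%997=445 h(5,42)=(5*31+42)%997=197 h(30,30)=(30*31+30)%997=960 -> [759, 445, 197, 960]
  L2: h(759,445)=(759*31+445)%997=46 h(197,960)=(197*31+960)%997=88 -> [46, 88]
  L3: h(46,88)=(46*31+88)%997=517 -> [517]
  root = 517 != target 200
Candidate A produces the target root.

Answer: A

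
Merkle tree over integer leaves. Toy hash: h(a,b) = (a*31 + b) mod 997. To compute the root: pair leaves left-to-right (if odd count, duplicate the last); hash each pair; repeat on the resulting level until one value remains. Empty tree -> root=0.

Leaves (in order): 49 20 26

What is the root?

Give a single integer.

L0: [49, 20, 26]
L1: h(49,20)=(49*31+20)%997=542 h(26,26)=(26*31+26)%997=832 -> [542, 832]
L2: h(542,832)=(542*31+832)%997=685 -> [685]

Answer: 685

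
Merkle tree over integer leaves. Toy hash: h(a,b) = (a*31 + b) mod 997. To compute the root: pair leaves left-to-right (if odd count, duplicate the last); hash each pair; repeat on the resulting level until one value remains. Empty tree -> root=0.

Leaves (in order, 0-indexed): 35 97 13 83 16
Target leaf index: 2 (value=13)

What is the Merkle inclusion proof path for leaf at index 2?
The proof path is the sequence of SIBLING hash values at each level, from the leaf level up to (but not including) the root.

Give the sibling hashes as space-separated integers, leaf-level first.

L0 (leaves): [35, 97, 13, 83, 16], target index=2
L1: h(35,97)=(35*31+97)%997=185 [pair 0] h(13,83)=(13*31+83)%997=486 [pair 1] h(16,16)=(16*31+16)%997=512 [pair 2] -> [185, 486, 512]
  Sibling for proof at L0: 83
L2: h(185,486)=(185*31+486)%997=239 [pair 0] h(512,512)=(512*31+512)%997=432 [pair 1] -> [239, 432]
  Sibling for proof at L1: 185
L3: h(239,432)=(239*31+432)%997=862 [pair 0] -> [862]
  Sibling for proof at L2: 432
Root: 862
Proof path (sibling hashes from leaf to root): [83, 185, 432]

Answer: 83 185 432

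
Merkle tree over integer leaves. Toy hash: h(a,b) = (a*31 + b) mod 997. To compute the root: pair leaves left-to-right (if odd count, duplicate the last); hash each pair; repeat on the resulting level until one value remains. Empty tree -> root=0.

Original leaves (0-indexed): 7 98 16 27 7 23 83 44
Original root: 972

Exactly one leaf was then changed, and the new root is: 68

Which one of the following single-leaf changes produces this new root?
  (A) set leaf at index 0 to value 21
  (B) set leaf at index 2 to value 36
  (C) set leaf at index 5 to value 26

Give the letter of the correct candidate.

Answer: C

Derivation:
Original leaves: [7, 98, 16, 27, 7, 23, 83, 44]
Target new root: 68
Try each candidate change and compute the resulting root:
Candidate A: set leaf[0] = 21 -> leaves = [21, 98, 16, 27, 7, 23, 83, 44]
  L0: [21, 98, 16, 27, 7, 23, 83, 44]
  L1: h(21,98)=(21*31+98)%997=749 h(16,27)=(16*31+27)%997=523 h(7,23)=(7*31+23)%997=240 h(83,44)=(83*31+44)%997=623 -> [749, 523, 240, 623]
  L2: h(749,523)=(749*31+523)%997=811 h(240,623)=(240*31+623)%997=87 -> [811, 87]
  L3: h(811,87)=(811*31+87)%997=303 -> [303]
  root = 303 != target 68
Candidate B: set leaf[2] = 36 -> leaves = [7, 98, 36, 27, 7, 23, 83, 44]
  L0: [7, 98, 36, 27, 7, 23, 83, 44]
  L1: h(7,98)=(7*31+98)%997=315 h(36,27)=(36*31+27)%997=146 h(7,23)=(7*31+23)%997=240 h(83,44)=(83*31+44)%997=623 -> [315, 146, 240, 623]
  L2: h(315,146)=(315*31+146)%997=938 h(240,623)=(240*31+623)%997=87 -> [938, 87]
  L3: h(938,87)=(938*31+87)%997=252 -> [252]
  root = 252 != target 68
Candidate C: set leaf[5] = 26 -> leaves = [7, 98, 16, 27, 7, 26, 83, 44]
  L0: [7, 98, 16, 27, 7, 26, 83, 44]
  L1: h(7,98)=(7*31+98)%997=315 h(16,27)=(16*31+27)%997=523 h(7,26)=(7*31+26)%997=243 h(83,44)=(83*31+44)%997=623 -> [315, 523, 243, 623]
  L2: h(315,523)=(315*31+523)%997=318 h(243,623)=(243*31+623)%997=180 -> [318, 180]
  L3: h(318,180)=(318*31+180)%997=68 -> [68]
  root = 68 == target 68  ** MATCH **
Candidate C produces the target root.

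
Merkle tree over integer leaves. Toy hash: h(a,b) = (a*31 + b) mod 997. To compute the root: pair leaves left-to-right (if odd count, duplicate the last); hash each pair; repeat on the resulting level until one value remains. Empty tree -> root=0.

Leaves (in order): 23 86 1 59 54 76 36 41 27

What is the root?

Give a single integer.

L0: [23, 86, 1, 59, 54, 76, 36, 41, 27]
L1: h(23,86)=(23*31+86)%997=799 h(1,59)=(1*31+59)%997=90 h(54,76)=(54*31+76)%997=753 h(36,41)=(36*31+41)%997=160 h(27,27)=(27*31+27)%997=864 -> [799, 90, 753, 160, 864]
L2: h(799,90)=(799*31+90)%997=931 h(753,160)=(753*31+160)%997=572 h(864,864)=(864*31+864)%997=729 -> [931, 572, 729]
L3: h(931,572)=(931*31+572)%997=520 h(729,729)=(729*31+729)%997=397 -> [520, 397]
L4: h(520,397)=(520*31+397)%997=565 -> [565]

Answer: 565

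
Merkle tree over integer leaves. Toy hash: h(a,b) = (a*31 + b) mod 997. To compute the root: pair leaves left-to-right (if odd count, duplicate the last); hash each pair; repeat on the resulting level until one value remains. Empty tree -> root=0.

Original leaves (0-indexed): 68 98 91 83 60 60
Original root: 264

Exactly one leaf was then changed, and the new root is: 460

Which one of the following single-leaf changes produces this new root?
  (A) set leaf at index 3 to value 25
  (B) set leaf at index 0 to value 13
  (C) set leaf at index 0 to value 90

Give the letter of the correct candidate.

Answer: A

Derivation:
Original leaves: [68, 98, 91, 83, 60, 60]
Target new root: 460
Try each candidate change and compute the resulting root:
Candidate A: set leaf[3] = 25 -> leaves = [68, 98, 91, 25, 60, 60]
  L0: [68, 98, 91, 25, 60, 60]
  L1: h(68,98)=(68*31+98)%997=212 h(91,25)=(91*31+25)%997=852 h(60,60)=(60*31+60)%997=923 -> [212, 852, 923]
  L2: h(212,852)=(212*31+852)%997=445 h(923,923)=(923*31+923)%997=623 -> [445, 623]
  L3: h(445,623)=(445*31+623)%997=460 -> [460]
  root = 460 == target 460  ** MATCH **
Candidate B: set leaf[0] = 13 -> leaves = [13, 98, 91, 83, 60, 60]
  L0: [13, 98, 91, 83, 60, 60]
  L1: h(13,98)=(13*31+98)%997=501 h(91,83)=(91*31+83)%997=910 h(60,60)=(60*31+60)%997=923 -> [501, 910, 923]
  L2: h(501,910)=(501*31+910)%997=489 h(923,923)=(923*31+923)%997=623 -> [489, 623]
  L3: h(489,623)=(489*31+623)%997=827 -> [827]
  root = 827 != target 460
Candidate C: set leaf[0] = 90 -> leaves = [90, 98, 91, 83, 60, 60]
  L0: [90, 98, 91, 83, 60, 60]
  L1: h(90,98)=(90*31+98)%997=894 h(91,83)=(91*31+83)%997=910 h(60,60)=(60*31+60)%997=923 -> [894, 910, 923]
  L2: h(894,910)=(894*31+910)%997=708 h(923,923)=(923*31+923)%997=623 -> [708, 623]
  L3: h(708,623)=(708*31+623)%997=637 -> [637]
  root = 637 != target 460
Candidate A produces the target root.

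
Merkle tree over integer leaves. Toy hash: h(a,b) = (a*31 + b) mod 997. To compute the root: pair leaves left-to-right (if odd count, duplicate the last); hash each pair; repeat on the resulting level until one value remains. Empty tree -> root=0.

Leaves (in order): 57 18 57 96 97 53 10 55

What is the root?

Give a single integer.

Answer: 982

Derivation:
L0: [57, 18, 57, 96, 97, 53, 10, 55]
L1: h(57,18)=(57*31+18)%997=788 h(57,96)=(57*31+96)%997=866 h(97,53)=(97*31+53)%997=69 h(10,55)=(10*31+55)%997=365 -> [788, 866, 69, 365]
L2: h(788,866)=(788*31+866)%997=369 h(69,365)=(69*31+365)%997=510 -> [369, 510]
L3: h(369,510)=(369*31+510)%997=982 -> [982]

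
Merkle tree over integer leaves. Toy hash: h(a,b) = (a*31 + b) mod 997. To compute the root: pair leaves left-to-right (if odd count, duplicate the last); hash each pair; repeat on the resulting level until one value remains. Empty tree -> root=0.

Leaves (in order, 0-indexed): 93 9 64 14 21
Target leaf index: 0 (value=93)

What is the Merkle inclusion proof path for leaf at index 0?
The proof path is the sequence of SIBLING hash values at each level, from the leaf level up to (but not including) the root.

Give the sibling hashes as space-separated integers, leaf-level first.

Answer: 9 4 567

Derivation:
L0 (leaves): [93, 9, 64, 14, 21], target index=0
L1: h(93,9)=(93*31+9)%997=898 [pair 0] h(64,14)=(64*31+14)%997=4 [pair 1] h(21,21)=(21*31+21)%997=672 [pair 2] -> [898, 4, 672]
  Sibling for proof at L0: 9
L2: h(898,4)=(898*31+4)%997=923 [pair 0] h(672,672)=(672*31+672)%997=567 [pair 1] -> [923, 567]
  Sibling for proof at L1: 4
L3: h(923,567)=(923*31+567)%997=267 [pair 0] -> [267]
  Sibling for proof at L2: 567
Root: 267
Proof path (sibling hashes from leaf to root): [9, 4, 567]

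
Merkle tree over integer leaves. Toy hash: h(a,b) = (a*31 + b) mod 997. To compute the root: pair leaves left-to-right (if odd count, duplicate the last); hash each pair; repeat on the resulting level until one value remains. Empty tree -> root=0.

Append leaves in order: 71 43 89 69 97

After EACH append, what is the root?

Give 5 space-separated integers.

After append 71 (leaves=[71]):
  L0: [71]
  root=71
After append 43 (leaves=[71, 43]):
  L0: [71, 43]
  L1: h(71,43)=(71*31+43)%997=250 -> [250]
  root=250
After append 89 (leaves=[71, 43, 89]):
  L0: [71, 43, 89]
  L1: h(71,43)=(71*31+43)%997=250 h(89,89)=(89*31+89)%997=854 -> [250, 854]
  L2: h(250,854)=(250*31+854)%997=628 -> [628]
  root=628
After append 69 (leaves=[71, 43, 89, 69]):
  L0: [71, 43, 89, 69]
  L1: h(71,43)=(71*31+43)%997=250 h(89,69)=(89*31+69)%997=834 -> [250, 834]
  L2: h(250,834)=(250*31+834)%997=608 -> [608]
  root=608
After append 97 (leaves=[71, 43, 89, 69, 97]):
  L0: [71, 43, 89, 69, 97]
  L1: h(71,43)=(71*31+43)%997=250 h(89,69)=(89*31+69)%997=834 h(97,97)=(97*31+97)%997=113 -> [250, 834, 113]
  L2: h(250,834)=(250*31+834)%997=608 h(113,113)=(113*31+113)%997=625 -> [608, 625]
  L3: h(608,625)=(608*31+625)%997=530 -> [530]
  root=530

Answer: 71 250 628 608 530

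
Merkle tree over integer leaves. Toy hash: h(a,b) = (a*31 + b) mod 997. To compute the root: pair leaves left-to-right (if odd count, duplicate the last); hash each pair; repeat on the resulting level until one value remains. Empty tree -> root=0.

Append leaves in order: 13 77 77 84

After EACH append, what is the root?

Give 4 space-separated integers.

After append 13 (leaves=[13]):
  L0: [13]
  root=13
After append 77 (leaves=[13, 77]):
  L0: [13, 77]
  L1: h(13,77)=(13*31+77)%997=480 -> [480]
  root=480
After append 77 (leaves=[13, 77, 77]):
  L0: [13, 77, 77]
  L1: h(13,77)=(13*31+77)%997=480 h(77,77)=(77*31+77)%997=470 -> [480, 470]
  L2: h(480,470)=(480*31+470)%997=395 -> [395]
  root=395
After append 84 (leaves=[13, 77, 77, 84]):
  L0: [13, 77, 77, 84]
  L1: h(13,77)=(13*31+77)%997=480 h(77,84)=(77*31+84)%997=477 -> [480, 477]
  L2: h(480,477)=(480*31+477)%997=402 -> [402]
  root=402

Answer: 13 480 395 402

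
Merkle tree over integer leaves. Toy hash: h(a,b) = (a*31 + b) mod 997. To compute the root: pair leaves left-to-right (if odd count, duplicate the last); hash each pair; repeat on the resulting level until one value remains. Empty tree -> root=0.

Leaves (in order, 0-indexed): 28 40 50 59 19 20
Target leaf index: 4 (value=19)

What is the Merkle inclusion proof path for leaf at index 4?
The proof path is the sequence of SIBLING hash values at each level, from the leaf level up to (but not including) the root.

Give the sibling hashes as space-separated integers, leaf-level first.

Answer: 20 609 844

Derivation:
L0 (leaves): [28, 40, 50, 59, 19, 20], target index=4
L1: h(28,40)=(28*31+40)%997=908 [pair 0] h(50,59)=(50*31+59)%997=612 [pair 1] h(19,20)=(19*31+20)%997=609 [pair 2] -> [908, 612, 609]
  Sibling for proof at L0: 20
L2: h(908,612)=(908*31+612)%997=844 [pair 0] h(609,609)=(609*31+609)%997=545 [pair 1] -> [844, 545]
  Sibling for proof at L1: 609
L3: h(844,545)=(844*31+545)%997=787 [pair 0] -> [787]
  Sibling for proof at L2: 844
Root: 787
Proof path (sibling hashes from leaf to root): [20, 609, 844]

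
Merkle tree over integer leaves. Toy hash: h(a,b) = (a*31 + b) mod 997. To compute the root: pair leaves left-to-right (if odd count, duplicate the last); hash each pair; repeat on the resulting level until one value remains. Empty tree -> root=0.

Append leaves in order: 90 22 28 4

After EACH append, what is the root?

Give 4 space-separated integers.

Answer: 90 818 332 308

Derivation:
After append 90 (leaves=[90]):
  L0: [90]
  root=90
After append 22 (leaves=[90, 22]):
  L0: [90, 22]
  L1: h(90,22)=(90*31+22)%997=818 -> [818]
  root=818
After append 28 (leaves=[90, 22, 28]):
  L0: [90, 22, 28]
  L1: h(90,22)=(90*31+22)%997=818 h(28,28)=(28*31+28)%997=896 -> [818, 896]
  L2: h(818,896)=(818*31+896)%997=332 -> [332]
  root=332
After append 4 (leaves=[90, 22, 28, 4]):
  L0: [90, 22, 28, 4]
  L1: h(90,22)=(90*31+22)%997=818 h(28,4)=(28*31+4)%997=872 -> [818, 872]
  L2: h(818,872)=(818*31+872)%997=308 -> [308]
  root=308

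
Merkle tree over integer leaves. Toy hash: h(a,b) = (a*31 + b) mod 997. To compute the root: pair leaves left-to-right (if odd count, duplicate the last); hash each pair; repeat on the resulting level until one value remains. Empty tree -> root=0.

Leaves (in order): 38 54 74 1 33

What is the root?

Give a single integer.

L0: [38, 54, 74, 1, 33]
L1: h(38,54)=(38*31+54)%997=235 h(74,1)=(74*31+1)%997=301 h(33,33)=(33*31+33)%997=59 -> [235, 301, 59]
L2: h(235,301)=(235*31+301)%997=607 h(59,59)=(59*31+59)%997=891 -> [607, 891]
L3: h(607,891)=(607*31+891)%997=765 -> [765]

Answer: 765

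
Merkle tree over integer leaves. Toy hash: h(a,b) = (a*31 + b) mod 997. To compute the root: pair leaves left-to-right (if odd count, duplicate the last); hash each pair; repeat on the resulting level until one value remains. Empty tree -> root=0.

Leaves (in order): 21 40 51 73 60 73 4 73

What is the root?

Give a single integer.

L0: [21, 40, 51, 73, 60, 73, 4, 73]
L1: h(21,40)=(21*31+40)%997=691 h(51,73)=(51*31+73)%997=657 h(60,73)=(60*31+73)%997=936 h(4,73)=(4*31+73)%997=197 -> [691, 657, 936, 197]
L2: h(691,657)=(691*31+657)%997=144 h(936,197)=(936*31+197)%997=300 -> [144, 300]
L3: h(144,300)=(144*31+300)%997=776 -> [776]

Answer: 776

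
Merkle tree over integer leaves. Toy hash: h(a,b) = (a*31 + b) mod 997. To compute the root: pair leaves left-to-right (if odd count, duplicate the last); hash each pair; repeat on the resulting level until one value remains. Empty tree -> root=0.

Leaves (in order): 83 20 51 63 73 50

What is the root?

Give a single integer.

L0: [83, 20, 51, 63, 73, 50]
L1: h(83,20)=(83*31+20)%997=599 h(51,63)=(51*31+63)%997=647 h(73,50)=(73*31+50)%997=319 -> [599, 647, 319]
L2: h(599,647)=(599*31+647)%997=273 h(319,319)=(319*31+319)%997=238 -> [273, 238]
L3: h(273,238)=(273*31+238)%997=725 -> [725]

Answer: 725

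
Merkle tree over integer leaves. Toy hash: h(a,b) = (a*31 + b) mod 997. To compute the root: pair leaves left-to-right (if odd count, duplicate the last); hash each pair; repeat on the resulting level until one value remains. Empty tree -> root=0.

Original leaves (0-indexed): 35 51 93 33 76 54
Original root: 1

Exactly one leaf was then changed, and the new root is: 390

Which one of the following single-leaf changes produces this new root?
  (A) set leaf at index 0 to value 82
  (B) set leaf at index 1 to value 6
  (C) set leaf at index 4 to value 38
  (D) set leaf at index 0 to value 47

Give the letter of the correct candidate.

Original leaves: [35, 51, 93, 33, 76, 54]
Target new root: 390
Try each candidate change and compute the resulting root:
Candidate A: set leaf[0] = 82 -> leaves = [82, 51, 93, 33, 76, 54]
  L0: [82, 51, 93, 33, 76, 54]
  L1: h(82,51)=(82*31+51)%997=599 h(93,33)=(93*31+33)%997=922 h(76,54)=(76*31+54)%997=416 -> [599, 922, 416]
  L2: h(599,922)=(599*31+922)%997=548 h(416,416)=(416*31+416)%997=351 -> [548, 351]
  L3: h(548,351)=(548*31+351)%997=390 -> [390]
  root = 390 == target 390  ** MATCH **
Candidate B: set leaf[1] = 6 -> leaves = [35, 6, 93, 33, 76, 54]
  L0: [35, 6, 93, 33, 76, 54]
  L1: h(35,6)=(35*31+6)%997=94 h(93,33)=(93*31+33)%997=922 h(76,54)=(76*31+54)%997=416 -> [94, 922, 416]
  L2: h(94,922)=(94*31+922)%997=845 h(416,416)=(416*31+416)%997=351 -> [845, 351]
  L3: h(845,351)=(845*31+351)%997=624 -> [624]
  root = 624 != target 390
Candidate C: set leaf[4] = 38 -> leaves = [35, 51, 93, 33, 38, 54]
  L0: [35, 51, 93, 33, 38, 54]
  L1: h(35,51)=(35*31+51)%997=139 h(93,33)=(93*31+33)%997=922 h(38,54)=(38*31+54)%997=235 -> [139, 922, 235]
  L2: h(139,922)=(139*31+922)%997=246 h(235,235)=(235*31+235)%997=541 -> [246, 541]
  L3: h(246,541)=(246*31+541)%997=191 -> [191]
  root = 191 != target 390
Candidate D: set leaf[0] = 47 -> leaves = [47, 51, 93, 33, 76, 54]
  L0: [47, 51, 93, 33, 76, 54]
  L1: h(47,51)=(47*31+51)%997=511 h(93,33)=(93*31+33)%997=922 h(76,54)=(76*31+54)%997=416 -> [511, 922, 416]
  L2: h(511,922)=(511*31+922)%997=811 h(416,416)=(416*31+416)%997=351 -> [811, 351]
  L3: h(811,351)=(811*31+351)%997=567 -> [567]
  root = 567 != target 390
Candidate A produces the target root.

Answer: A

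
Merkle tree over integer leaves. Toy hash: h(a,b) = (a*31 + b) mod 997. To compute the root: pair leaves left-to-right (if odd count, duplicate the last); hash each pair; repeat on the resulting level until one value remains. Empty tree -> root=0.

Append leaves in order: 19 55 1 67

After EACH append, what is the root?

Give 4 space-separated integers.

After append 19 (leaves=[19]):
  L0: [19]
  root=19
After append 55 (leaves=[19, 55]):
  L0: [19, 55]
  L1: h(19,55)=(19*31+55)%997=644 -> [644]
  root=644
After append 1 (leaves=[19, 55, 1]):
  L0: [19, 55, 1]
  L1: h(19,55)=(19*31+55)%997=644 h(1,1)=(1*31+1)%997=32 -> [644, 32]
  L2: h(644,32)=(644*31+32)%997=56 -> [56]
  root=56
After append 67 (leaves=[19, 55, 1, 67]):
  L0: [19, 55, 1, 67]
  L1: h(19,55)=(19*31+55)%997=644 h(1,67)=(1*31+67)%997=98 -> [644, 98]
  L2: h(644,98)=(644*31+98)%997=122 -> [122]
  root=122

Answer: 19 644 56 122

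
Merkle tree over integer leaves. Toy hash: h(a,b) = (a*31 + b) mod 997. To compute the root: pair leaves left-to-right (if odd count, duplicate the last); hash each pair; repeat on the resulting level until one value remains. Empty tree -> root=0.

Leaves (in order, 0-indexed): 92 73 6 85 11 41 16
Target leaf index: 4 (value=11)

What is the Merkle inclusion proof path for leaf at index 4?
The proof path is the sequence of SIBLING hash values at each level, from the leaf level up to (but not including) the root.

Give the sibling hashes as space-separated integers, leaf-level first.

L0 (leaves): [92, 73, 6, 85, 11, 41, 16], target index=4
L1: h(92,73)=(92*31+73)%997=931 [pair 0] h(6,85)=(6*31+85)%997=271 [pair 1] h(11,41)=(11*31+41)%997=382 [pair 2] h(16,16)=(16*31+16)%997=512 [pair 3] -> [931, 271, 382, 512]
  Sibling for proof at L0: 41
L2: h(931,271)=(931*31+271)%997=219 [pair 0] h(382,512)=(382*31+512)%997=390 [pair 1] -> [219, 390]
  Sibling for proof at L1: 512
L3: h(219,390)=(219*31+390)%997=200 [pair 0] -> [200]
  Sibling for proof at L2: 219
Root: 200
Proof path (sibling hashes from leaf to root): [41, 512, 219]

Answer: 41 512 219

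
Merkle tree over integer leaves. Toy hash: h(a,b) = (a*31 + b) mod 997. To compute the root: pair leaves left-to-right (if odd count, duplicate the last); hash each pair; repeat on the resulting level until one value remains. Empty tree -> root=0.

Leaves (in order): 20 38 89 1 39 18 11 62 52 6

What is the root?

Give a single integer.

Answer: 844

Derivation:
L0: [20, 38, 89, 1, 39, 18, 11, 62, 52, 6]
L1: h(20,38)=(20*31+38)%997=658 h(89,1)=(89*31+1)%997=766 h(39,18)=(39*31+18)%997=230 h(11,62)=(11*31+62)%997=403 h(52,6)=(52*31+6)%997=621 -> [658, 766, 230, 403, 621]
L2: h(658,766)=(658*31+766)%997=227 h(230,403)=(230*31+403)%997=554 h(621,621)=(621*31+621)%997=929 -> [227, 554, 929]
L3: h(227,554)=(227*31+554)%997=612 h(929,929)=(929*31+929)%997=815 -> [612, 815]
L4: h(612,815)=(612*31+815)%997=844 -> [844]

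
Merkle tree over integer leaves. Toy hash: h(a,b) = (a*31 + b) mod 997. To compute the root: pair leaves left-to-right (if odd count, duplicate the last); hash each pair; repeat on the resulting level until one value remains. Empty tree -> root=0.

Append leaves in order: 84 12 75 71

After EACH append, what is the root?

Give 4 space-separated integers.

Answer: 84 622 745 741

Derivation:
After append 84 (leaves=[84]):
  L0: [84]
  root=84
After append 12 (leaves=[84, 12]):
  L0: [84, 12]
  L1: h(84,12)=(84*31+12)%997=622 -> [622]
  root=622
After append 75 (leaves=[84, 12, 75]):
  L0: [84, 12, 75]
  L1: h(84,12)=(84*31+12)%997=622 h(75,75)=(75*31+75)%997=406 -> [622, 406]
  L2: h(622,406)=(622*31+406)%997=745 -> [745]
  root=745
After append 71 (leaves=[84, 12, 75, 71]):
  L0: [84, 12, 75, 71]
  L1: h(84,12)=(84*31+12)%997=622 h(75,71)=(75*31+71)%997=402 -> [622, 402]
  L2: h(622,402)=(622*31+402)%997=741 -> [741]
  root=741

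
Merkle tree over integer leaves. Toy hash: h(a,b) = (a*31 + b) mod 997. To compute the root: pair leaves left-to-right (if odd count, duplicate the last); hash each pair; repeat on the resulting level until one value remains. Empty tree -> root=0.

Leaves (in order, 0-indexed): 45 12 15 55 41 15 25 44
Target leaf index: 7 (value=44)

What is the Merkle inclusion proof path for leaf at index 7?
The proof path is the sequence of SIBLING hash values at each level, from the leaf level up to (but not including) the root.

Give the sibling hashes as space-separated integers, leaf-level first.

L0 (leaves): [45, 12, 15, 55, 41, 15, 25, 44], target index=7
L1: h(45,12)=(45*31+12)%997=410 [pair 0] h(15,55)=(15*31+55)%997=520 [pair 1] h(41,15)=(41*31+15)%997=289 [pair 2] h(25,44)=(25*31+44)%997=819 [pair 3] -> [410, 520, 289, 819]
  Sibling for proof at L0: 25
L2: h(410,520)=(410*31+520)%997=269 [pair 0] h(289,819)=(289*31+819)%997=805 [pair 1] -> [269, 805]
  Sibling for proof at L1: 289
L3: h(269,805)=(269*31+805)%997=171 [pair 0] -> [171]
  Sibling for proof at L2: 269
Root: 171
Proof path (sibling hashes from leaf to root): [25, 289, 269]

Answer: 25 289 269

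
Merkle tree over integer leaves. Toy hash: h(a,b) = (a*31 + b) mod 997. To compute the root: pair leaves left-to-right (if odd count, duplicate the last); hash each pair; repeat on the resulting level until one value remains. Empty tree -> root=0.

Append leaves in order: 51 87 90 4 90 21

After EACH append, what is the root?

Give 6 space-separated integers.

After append 51 (leaves=[51]):
  L0: [51]
  root=51
After append 87 (leaves=[51, 87]):
  L0: [51, 87]
  L1: h(51,87)=(51*31+87)%997=671 -> [671]
  root=671
After append 90 (leaves=[51, 87, 90]):
  L0: [51, 87, 90]
  L1: h(51,87)=(51*31+87)%997=671 h(90,90)=(90*31+90)%997=886 -> [671, 886]
  L2: h(671,886)=(671*31+886)%997=750 -> [750]
  root=750
After append 4 (leaves=[51, 87, 90, 4]):
  L0: [51, 87, 90, 4]
  L1: h(51,87)=(51*31+87)%997=671 h(90,4)=(90*31+4)%997=800 -> [671, 800]
  L2: h(671,800)=(671*31+800)%997=664 -> [664]
  root=664
After append 90 (leaves=[51, 87, 90, 4, 90]):
  L0: [51, 87, 90, 4, 90]
  L1: h(51,87)=(51*31+87)%997=671 h(90,4)=(90*31+4)%997=800 h(90,90)=(90*31+90)%997=886 -> [671, 800, 886]
  L2: h(671,800)=(671*31+800)%997=664 h(886,886)=(886*31+886)%997=436 -> [664, 436]
  L3: h(664,436)=(664*31+436)%997=83 -> [83]
  root=83
After append 21 (leaves=[51, 87, 90, 4, 90, 21]):
  L0: [51, 87, 90, 4, 90, 21]
  L1: h(51,87)=(51*31+87)%997=671 h(90,4)=(90*31+4)%997=800 h(90,21)=(90*31+21)%997=817 -> [671, 800, 817]
  L2: h(671,800)=(671*31+800)%997=664 h(817,817)=(817*31+817)%997=222 -> [664, 222]
  L3: h(664,222)=(664*31+222)%997=866 -> [866]
  root=866

Answer: 51 671 750 664 83 866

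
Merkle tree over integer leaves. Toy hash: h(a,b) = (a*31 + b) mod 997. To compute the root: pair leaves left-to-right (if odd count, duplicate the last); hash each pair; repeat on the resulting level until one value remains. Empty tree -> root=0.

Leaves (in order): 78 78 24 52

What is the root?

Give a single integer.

Answer: 406

Derivation:
L0: [78, 78, 24, 52]
L1: h(78,78)=(78*31+78)%997=502 h(24,52)=(24*31+52)%997=796 -> [502, 796]
L2: h(502,796)=(502*31+796)%997=406 -> [406]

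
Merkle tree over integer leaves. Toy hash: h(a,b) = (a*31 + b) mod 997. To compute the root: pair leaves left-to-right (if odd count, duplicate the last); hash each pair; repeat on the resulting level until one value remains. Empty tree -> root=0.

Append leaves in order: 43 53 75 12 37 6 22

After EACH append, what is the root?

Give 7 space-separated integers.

After append 43 (leaves=[43]):
  L0: [43]
  root=43
After append 53 (leaves=[43, 53]):
  L0: [43, 53]
  L1: h(43,53)=(43*31+53)%997=389 -> [389]
  root=389
After append 75 (leaves=[43, 53, 75]):
  L0: [43, 53, 75]
  L1: h(43,53)=(43*31+53)%997=389 h(75,75)=(75*31+75)%997=406 -> [389, 406]
  L2: h(389,406)=(389*31+406)%997=501 -> [501]
  root=501
After append 12 (leaves=[43, 53, 75, 12]):
  L0: [43, 53, 75, 12]
  L1: h(43,53)=(43*31+53)%997=389 h(75,12)=(75*31+12)%997=343 -> [389, 343]
  L2: h(389,343)=(389*31+343)%997=438 -> [438]
  root=438
After append 37 (leaves=[43, 53, 75, 12, 37]):
  L0: [43, 53, 75, 12, 37]
  L1: h(43,53)=(43*31+53)%997=389 h(75,12)=(75*31+12)%997=343 h(37,37)=(37*31+37)%997=187 -> [389, 343, 187]
  L2: h(389,343)=(389*31+343)%997=438 h(187,187)=(187*31+187)%997=2 -> [438, 2]
  L3: h(438,2)=(438*31+2)%997=619 -> [619]
  root=619
After append 6 (leaves=[43, 53, 75, 12, 37, 6]):
  L0: [43, 53, 75, 12, 37, 6]
  L1: h(43,53)=(43*31+53)%997=389 h(75,12)=(75*31+12)%997=343 h(37,6)=(37*31+6)%997=156 -> [389, 343, 156]
  L2: h(389,343)=(389*31+343)%997=438 h(156,156)=(156*31+156)%997=7 -> [438, 7]
  L3: h(438,7)=(438*31+7)%997=624 -> [624]
  root=624
After append 22 (leaves=[43, 53, 75, 12, 37, 6, 22]):
  L0: [43, 53, 75, 12, 37, 6, 22]
  L1: h(43,53)=(43*31+53)%997=389 h(75,12)=(75*31+12)%997=343 h(37,6)=(37*31+6)%997=156 h(22,22)=(22*31+22)%997=704 -> [389, 343, 156, 704]
  L2: h(389,343)=(389*31+343)%997=438 h(156,704)=(156*31+704)%997=555 -> [438, 555]
  L3: h(438,555)=(438*31+555)%997=175 -> [175]
  root=175

Answer: 43 389 501 438 619 624 175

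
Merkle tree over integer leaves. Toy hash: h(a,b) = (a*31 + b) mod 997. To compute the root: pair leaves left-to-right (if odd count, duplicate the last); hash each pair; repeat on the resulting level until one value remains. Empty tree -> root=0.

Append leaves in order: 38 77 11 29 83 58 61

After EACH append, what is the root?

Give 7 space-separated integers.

After append 38 (leaves=[38]):
  L0: [38]
  root=38
After append 77 (leaves=[38, 77]):
  L0: [38, 77]
  L1: h(38,77)=(38*31+77)%997=258 -> [258]
  root=258
After append 11 (leaves=[38, 77, 11]):
  L0: [38, 77, 11]
  L1: h(38,77)=(38*31+77)%997=258 h(11,11)=(11*31+11)%997=352 -> [258, 352]
  L2: h(258,352)=(258*31+352)%997=374 -> [374]
  root=374
After append 29 (leaves=[38, 77, 11, 29]):
  L0: [38, 77, 11, 29]
  L1: h(38,77)=(38*31+77)%997=258 h(11,29)=(11*31+29)%997=370 -> [258, 370]
  L2: h(258,370)=(258*31+370)%997=392 -> [392]
  root=392
After append 83 (leaves=[38, 77, 11, 29, 83]):
  L0: [38, 77, 11, 29, 83]
  L1: h(38,77)=(38*31+77)%997=258 h(11,29)=(11*31+29)%997=370 h(83,83)=(83*31+83)%997=662 -> [258, 370, 662]
  L2: h(258,370)=(258*31+370)%997=392 h(662,662)=(662*31+662)%997=247 -> [392, 247]
  L3: h(392,247)=(392*31+247)%997=435 -> [435]
  root=435
After append 58 (leaves=[38, 77, 11, 29, 83, 58]):
  L0: [38, 77, 11, 29, 83, 58]
  L1: h(38,77)=(38*31+77)%997=258 h(11,29)=(11*31+29)%997=370 h(83,58)=(83*31+58)%997=637 -> [258, 370, 637]
  L2: h(258,370)=(258*31+370)%997=392 h(637,637)=(637*31+637)%997=444 -> [392, 444]
  L3: h(392,444)=(392*31+444)%997=632 -> [632]
  root=632
After append 61 (leaves=[38, 77, 11, 29, 83, 58, 61]):
  L0: [38, 77, 11, 29, 83, 58, 61]
  L1: h(38,77)=(38*31+77)%997=258 h(11,29)=(11*31+29)%997=370 h(83,58)=(83*31+58)%997=637 h(61,61)=(61*31+61)%997=955 -> [258, 370, 637, 955]
  L2: h(258,370)=(258*31+370)%997=392 h(637,955)=(637*31+955)%997=762 -> [392, 762]
  L3: h(392,762)=(392*31+762)%997=950 -> [950]
  root=950

Answer: 38 258 374 392 435 632 950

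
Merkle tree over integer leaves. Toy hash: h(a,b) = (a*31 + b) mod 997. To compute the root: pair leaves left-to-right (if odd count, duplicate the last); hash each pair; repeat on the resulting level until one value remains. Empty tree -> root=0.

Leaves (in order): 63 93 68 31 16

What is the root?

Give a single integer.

Answer: 64

Derivation:
L0: [63, 93, 68, 31, 16]
L1: h(63,93)=(63*31+93)%997=52 h(68,31)=(68*31+31)%997=145 h(16,16)=(16*31+16)%997=512 -> [52, 145, 512]
L2: h(52,145)=(52*31+145)%997=760 h(512,512)=(512*31+512)%997=432 -> [760, 432]
L3: h(760,432)=(760*31+432)%997=64 -> [64]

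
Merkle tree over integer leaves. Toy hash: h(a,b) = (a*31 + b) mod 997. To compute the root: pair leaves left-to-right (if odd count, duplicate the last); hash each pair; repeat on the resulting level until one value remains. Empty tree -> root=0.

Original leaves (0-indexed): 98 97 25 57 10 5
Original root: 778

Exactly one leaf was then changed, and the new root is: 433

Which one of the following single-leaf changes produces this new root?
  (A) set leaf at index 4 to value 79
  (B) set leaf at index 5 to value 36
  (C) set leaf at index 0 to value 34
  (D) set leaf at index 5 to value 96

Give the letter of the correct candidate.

Original leaves: [98, 97, 25, 57, 10, 5]
Target new root: 433
Try each candidate change and compute the resulting root:
Candidate A: set leaf[4] = 79 -> leaves = [98, 97, 25, 57, 79, 5]
  L0: [98, 97, 25, 57, 79, 5]
  L1: h(98,97)=(98*31+97)%997=144 h(25,57)=(25*31+57)%997=832 h(79,5)=(79*31+5)%997=460 -> [144, 832, 460]
  L2: h(144,832)=(144*31+832)%997=311 h(460,460)=(460*31+460)%997=762 -> [311, 762]
  L3: h(311,762)=(311*31+762)%997=433 -> [433]
  root = 433 == target 433  ** MATCH **
Candidate B: set leaf[5] = 36 -> leaves = [98, 97, 25, 57, 10, 36]
  L0: [98, 97, 25, 57, 10, 36]
  L1: h(98,97)=(98*31+97)%997=144 h(25,57)=(25*31+57)%997=832 h(10,36)=(10*31+36)%997=346 -> [144, 832, 346]
  L2: h(144,832)=(144*31+832)%997=311 h(346,346)=(346*31+346)%997=105 -> [311, 105]
  L3: h(311,105)=(311*31+105)%997=773 -> [773]
  root = 773 != target 433
Candidate C: set leaf[0] = 34 -> leaves = [34, 97, 25, 57, 10, 5]
  L0: [34, 97, 25, 57, 10, 5]
  L1: h(34,97)=(34*31+97)%997=154 h(25,57)=(25*31+57)%997=832 h(10,5)=(10*31+5)%997=315 -> [154, 832, 315]
  L2: h(154,832)=(154*31+832)%997=621 h(315,315)=(315*31+315)%997=110 -> [621, 110]
  L3: h(621,110)=(621*31+110)%997=418 -> [418]
  root = 418 != target 433
Candidate D: set leaf[5] = 96 -> leaves = [98, 97, 25, 57, 10, 96]
  L0: [98, 97, 25, 57, 10, 96]
  L1: h(98,97)=(98*31+97)%997=144 h(25,57)=(25*31+57)%997=832 h(10,96)=(10*31+96)%997=406 -> [144, 832, 406]
  L2: h(144,832)=(144*31+832)%997=311 h(406,406)=(406*31+406)%997=31 -> [311, 31]
  L3: h(311,31)=(311*31+31)%997=699 -> [699]
  root = 699 != target 433
Candidate A produces the target root.

Answer: A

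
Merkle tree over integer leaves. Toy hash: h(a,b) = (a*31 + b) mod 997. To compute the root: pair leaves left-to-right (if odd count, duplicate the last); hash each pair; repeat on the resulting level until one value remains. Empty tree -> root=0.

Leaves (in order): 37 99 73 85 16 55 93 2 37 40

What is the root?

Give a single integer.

L0: [37, 99, 73, 85, 16, 55, 93, 2, 37, 40]
L1: h(37,99)=(37*31+99)%997=249 h(73,85)=(73*31+85)%997=354 h(16,55)=(16*31+55)%997=551 h(93,2)=(93*31+2)%997=891 h(37,40)=(37*31+40)%997=190 -> [249, 354, 551, 891, 190]
L2: h(249,354)=(249*31+354)%997=97 h(551,891)=(551*31+891)%997=26 h(190,190)=(190*31+190)%997=98 -> [97, 26, 98]
L3: h(97,26)=(97*31+26)%997=42 h(98,98)=(98*31+98)%997=145 -> [42, 145]
L4: h(42,145)=(42*31+145)%997=450 -> [450]

Answer: 450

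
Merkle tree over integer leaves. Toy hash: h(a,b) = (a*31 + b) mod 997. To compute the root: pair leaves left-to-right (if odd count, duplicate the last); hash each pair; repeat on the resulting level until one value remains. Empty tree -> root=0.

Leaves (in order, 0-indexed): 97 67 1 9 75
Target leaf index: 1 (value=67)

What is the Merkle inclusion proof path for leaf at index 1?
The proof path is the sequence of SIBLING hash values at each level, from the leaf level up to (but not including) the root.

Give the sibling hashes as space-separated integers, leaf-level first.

Answer: 97 40 31

Derivation:
L0 (leaves): [97, 67, 1, 9, 75], target index=1
L1: h(97,67)=(97*31+67)%997=83 [pair 0] h(1,9)=(1*31+9)%997=40 [pair 1] h(75,75)=(75*31+75)%997=406 [pair 2] -> [83, 40, 406]
  Sibling for proof at L0: 97
L2: h(83,40)=(83*31+40)%997=619 [pair 0] h(406,406)=(406*31+406)%997=31 [pair 1] -> [619, 31]
  Sibling for proof at L1: 40
L3: h(619,31)=(619*31+31)%997=277 [pair 0] -> [277]
  Sibling for proof at L2: 31
Root: 277
Proof path (sibling hashes from leaf to root): [97, 40, 31]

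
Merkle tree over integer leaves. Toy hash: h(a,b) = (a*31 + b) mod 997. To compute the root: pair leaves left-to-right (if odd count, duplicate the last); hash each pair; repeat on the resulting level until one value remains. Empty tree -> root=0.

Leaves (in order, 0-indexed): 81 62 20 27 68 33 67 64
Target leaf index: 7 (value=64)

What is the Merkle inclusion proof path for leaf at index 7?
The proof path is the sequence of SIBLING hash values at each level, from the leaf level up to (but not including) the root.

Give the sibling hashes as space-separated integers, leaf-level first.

Answer: 67 147 650

Derivation:
L0 (leaves): [81, 62, 20, 27, 68, 33, 67, 64], target index=7
L1: h(81,62)=(81*31+62)%997=579 [pair 0] h(20,27)=(20*31+27)%997=647 [pair 1] h(68,33)=(68*31+33)%997=147 [pair 2] h(67,64)=(67*31+64)%997=147 [pair 3] -> [579, 647, 147, 147]
  Sibling for proof at L0: 67
L2: h(579,647)=(579*31+647)%997=650 [pair 0] h(147,147)=(147*31+147)%997=716 [pair 1] -> [650, 716]
  Sibling for proof at L1: 147
L3: h(650,716)=(650*31+716)%997=926 [pair 0] -> [926]
  Sibling for proof at L2: 650
Root: 926
Proof path (sibling hashes from leaf to root): [67, 147, 650]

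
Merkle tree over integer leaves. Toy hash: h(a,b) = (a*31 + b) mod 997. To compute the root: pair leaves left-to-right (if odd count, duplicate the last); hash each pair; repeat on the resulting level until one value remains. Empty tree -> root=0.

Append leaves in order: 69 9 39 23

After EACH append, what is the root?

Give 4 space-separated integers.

After append 69 (leaves=[69]):
  L0: [69]
  root=69
After append 9 (leaves=[69, 9]):
  L0: [69, 9]
  L1: h(69,9)=(69*31+9)%997=154 -> [154]
  root=154
After append 39 (leaves=[69, 9, 39]):
  L0: [69, 9, 39]
  L1: h(69,9)=(69*31+9)%997=154 h(39,39)=(39*31+39)%997=251 -> [154, 251]
  L2: h(154,251)=(154*31+251)%997=40 -> [40]
  root=40
After append 23 (leaves=[69, 9, 39, 23]):
  L0: [69, 9, 39, 23]
  L1: h(69,9)=(69*31+9)%997=154 h(39,23)=(39*31+23)%997=235 -> [154, 235]
  L2: h(154,235)=(154*31+235)%997=24 -> [24]
  root=24

Answer: 69 154 40 24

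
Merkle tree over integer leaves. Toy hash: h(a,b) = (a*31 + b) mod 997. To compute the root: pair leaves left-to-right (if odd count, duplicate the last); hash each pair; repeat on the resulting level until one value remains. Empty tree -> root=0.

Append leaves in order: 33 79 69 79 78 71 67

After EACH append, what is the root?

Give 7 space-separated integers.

After append 33 (leaves=[33]):
  L0: [33]
  root=33
After append 79 (leaves=[33, 79]):
  L0: [33, 79]
  L1: h(33,79)=(33*31+79)%997=105 -> [105]
  root=105
After append 69 (leaves=[33, 79, 69]):
  L0: [33, 79, 69]
  L1: h(33,79)=(33*31+79)%997=105 h(69,69)=(69*31+69)%997=214 -> [105, 214]
  L2: h(105,214)=(105*31+214)%997=478 -> [478]
  root=478
After append 79 (leaves=[33, 79, 69, 79]):
  L0: [33, 79, 69, 79]
  L1: h(33,79)=(33*31+79)%997=105 h(69,79)=(69*31+79)%997=224 -> [105, 224]
  L2: h(105,224)=(105*31+224)%997=488 -> [488]
  root=488
After append 78 (leaves=[33, 79, 69, 79, 78]):
  L0: [33, 79, 69, 79, 78]
  L1: h(33,79)=(33*31+79)%997=105 h(69,79)=(69*31+79)%997=224 h(78,78)=(78*31+78)%997=502 -> [105, 224, 502]
  L2: h(105,224)=(105*31+224)%997=488 h(502,502)=(502*31+502)%997=112 -> [488, 112]
  L3: h(488,112)=(488*31+112)%997=285 -> [285]
  root=285
After append 71 (leaves=[33, 79, 69, 79, 78, 71]):
  L0: [33, 79, 69, 79, 78, 71]
  L1: h(33,79)=(33*31+79)%997=105 h(69,79)=(69*31+79)%997=224 h(78,71)=(78*31+71)%997=495 -> [105, 224, 495]
  L2: h(105,224)=(105*31+224)%997=488 h(495,495)=(495*31+495)%997=885 -> [488, 885]
  L3: h(488,885)=(488*31+885)%997=61 -> [61]
  root=61
After append 67 (leaves=[33, 79, 69, 79, 78, 71, 67]):
  L0: [33, 79, 69, 79, 78, 71, 67]
  L1: h(33,79)=(33*31+79)%997=105 h(69,79)=(69*31+79)%997=224 h(78,71)=(78*31+71)%997=495 h(67,67)=(67*31+67)%997=150 -> [105, 224, 495, 150]
  L2: h(105,224)=(105*31+224)%997=488 h(495,150)=(495*31+150)%997=540 -> [488, 540]
  L3: h(488,540)=(488*31+540)%997=713 -> [713]
  root=713

Answer: 33 105 478 488 285 61 713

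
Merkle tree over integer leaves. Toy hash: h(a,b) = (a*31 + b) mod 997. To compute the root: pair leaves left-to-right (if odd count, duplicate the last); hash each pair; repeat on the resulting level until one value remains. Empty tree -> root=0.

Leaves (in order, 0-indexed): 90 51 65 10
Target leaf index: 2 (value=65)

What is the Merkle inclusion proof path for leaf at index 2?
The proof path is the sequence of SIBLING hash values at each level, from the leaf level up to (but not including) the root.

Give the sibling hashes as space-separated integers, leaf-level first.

L0 (leaves): [90, 51, 65, 10], target index=2
L1: h(90,51)=(90*31+51)%997=847 [pair 0] h(65,10)=(65*31+10)%997=31 [pair 1] -> [847, 31]
  Sibling for proof at L0: 10
L2: h(847,31)=(847*31+31)%997=366 [pair 0] -> [366]
  Sibling for proof at L1: 847
Root: 366
Proof path (sibling hashes from leaf to root): [10, 847]

Answer: 10 847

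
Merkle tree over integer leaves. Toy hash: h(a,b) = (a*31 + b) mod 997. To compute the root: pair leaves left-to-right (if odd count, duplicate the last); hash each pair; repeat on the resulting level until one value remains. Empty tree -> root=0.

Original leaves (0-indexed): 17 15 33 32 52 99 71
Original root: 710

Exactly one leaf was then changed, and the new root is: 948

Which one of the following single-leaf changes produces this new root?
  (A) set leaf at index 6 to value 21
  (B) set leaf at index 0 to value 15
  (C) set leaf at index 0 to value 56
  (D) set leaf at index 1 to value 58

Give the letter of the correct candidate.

Original leaves: [17, 15, 33, 32, 52, 99, 71]
Target new root: 948
Try each candidate change and compute the resulting root:
Candidate A: set leaf[6] = 21 -> leaves = [17, 15, 33, 32, 52, 99, 21]
  L0: [17, 15, 33, 32, 52, 99, 21]
  L1: h(17,15)=(17*31+15)%997=542 h(33,32)=(33*31+32)%997=58 h(52,99)=(52*31+99)%997=714 h(21,21)=(21*31+21)%997=672 -> [542, 58, 714, 672]
  L2: h(542,58)=(542*31+58)%997=908 h(714,672)=(714*31+672)%997=872 -> [908, 872]
  L3: h(908,872)=(908*31+872)%997=107 -> [107]
  root = 107 != target 948
Candidate B: set leaf[0] = 15 -> leaves = [15, 15, 33, 32, 52, 99, 71]
  L0: [15, 15, 33, 32, 52, 99, 71]
  L1: h(15,15)=(15*31+15)%997=480 h(33,32)=(33*31+32)%997=58 h(52,99)=(52*31+99)%997=714 h(71,71)=(71*31+71)%997=278 -> [480, 58, 714, 278]
  L2: h(480,58)=(480*31+58)%997=980 h(714,278)=(714*31+278)%997=478 -> [980, 478]
  L3: h(980,478)=(980*31+478)%997=948 -> [948]
  root = 948 == target 948  ** MATCH **
Candidate C: set leaf[0] = 56 -> leaves = [56, 15, 33, 32, 52, 99, 71]
  L0: [56, 15, 33, 32, 52, 99, 71]
  L1: h(56,15)=(56*31+15)%997=754 h(33,32)=(33*31+32)%997=58 h(52,99)=(52*31+99)%997=714 h(71,71)=(71*31+71)%997=278 -> [754, 58, 714, 278]
  L2: h(754,58)=(754*31+58)%997=501 h(714,278)=(714*31+278)%997=478 -> [501, 478]
  L3: h(501,478)=(501*31+478)%997=57 -> [57]
  root = 57 != target 948
Candidate D: set leaf[1] = 58 -> leaves = [17, 58, 33, 32, 52, 99, 71]
  L0: [17, 58, 33, 32, 52, 99, 71]
  L1: h(17,58)=(17*31+58)%997=585 h(33,32)=(33*31+32)%997=58 h(52,99)=(52*31+99)%997=714 h(71,71)=(71*31+71)%997=278 -> [585, 58, 714, 278]
  L2: h(585,58)=(585*31+58)%997=247 h(714,278)=(714*31+278)%997=478 -> [247, 478]
  L3: h(247,478)=(247*31+478)%997=159 -> [159]
  root = 159 != target 948
Candidate B produces the target root.

Answer: B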